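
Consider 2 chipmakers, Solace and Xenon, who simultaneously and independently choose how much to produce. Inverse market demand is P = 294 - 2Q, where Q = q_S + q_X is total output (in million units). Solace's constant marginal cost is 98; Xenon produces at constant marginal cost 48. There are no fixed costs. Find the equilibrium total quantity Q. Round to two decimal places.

Solace's profit: π_S = (294 - 2Q)q_S - (98q_S). Setting ∂π_S/∂q_S = 0: 196 - 4q_S - 2(q_X) = 0.
Xenon's profit: π_X = (294 - 2Q)q_X - (48q_X). Setting ∂π_X/∂q_X = 0: 246 - 4q_X - 2(q_S) = 0.
Best responses: q_S = (196 - 2q_X)/4, q_X = (246 - 2q_S)/4.
Substituting one into the other gives q_S = 73/3 and q_X = 148/3.
Total output Q = 73/3 + 148/3 = 221/3.

73.67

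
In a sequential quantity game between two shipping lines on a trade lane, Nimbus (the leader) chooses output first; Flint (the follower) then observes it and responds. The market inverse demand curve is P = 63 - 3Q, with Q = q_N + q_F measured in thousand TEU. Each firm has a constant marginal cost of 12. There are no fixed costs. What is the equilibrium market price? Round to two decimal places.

Solve by backward induction. Given q_N, the follower Flint maximises π_F = (63 - 3q_N - 3q_F)q_F - 12q_F.
Follower FOC: 51 - 3q_N - 6q_F = 0, so q_F(q_N) = (51 - 3q_N)/6.
The leader anticipates this reaction. Substituting into P = 63 - 3Q gives P = 75/2 - (3/2)q_N, so π_N = (75/2 - (3/2)q_N)q_N - 12q_N.
The leader's first-order condition 51/2 - 3q_N = 0 yields q_N = 17/2.
Then q_F = (51 - 3·(17/2))/6 = 17/4.
Total output Q = 51/4, so price P = 63 - 3·(51/4) = 99/4.

24.75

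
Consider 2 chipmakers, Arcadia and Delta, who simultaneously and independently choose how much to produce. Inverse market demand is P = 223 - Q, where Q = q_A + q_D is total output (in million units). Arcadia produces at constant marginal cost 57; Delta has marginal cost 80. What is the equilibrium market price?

Arcadia's profit: π_A = (223 - Q)q_A - (57q_A). Setting ∂π_A/∂q_A = 0: 166 - 2q_A - (q_D) = 0.
Delta's first-order condition: 143 - 2q_D - (q_A) = 0.
So q_A = (166 - q_D)/2 and q_D = (143 - q_A)/2.
Substituting one into the other gives q_A = 63 and q_D = 40.
Total output Q = 103, so price P = 223 - 103 = 120.

120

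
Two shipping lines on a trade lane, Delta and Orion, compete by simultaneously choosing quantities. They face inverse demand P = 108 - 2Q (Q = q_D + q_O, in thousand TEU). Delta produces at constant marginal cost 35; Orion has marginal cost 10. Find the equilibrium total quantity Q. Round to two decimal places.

Delta's profit: π_D = (108 - 2Q)q_D - (35q_D). Setting ∂π_D/∂q_D = 0: 73 - 4q_D - 2(q_O) = 0.
Orion's first-order condition: 98 - 4q_O - 2(q_D) = 0.
So q_D = (73 - 2q_O)/4 and q_O = (98 - 2q_D)/4.
Substituting one into the other gives q_D = 8 and q_O = 41/2.
Total output Q = 8 + 41/2 = 57/2.

28.50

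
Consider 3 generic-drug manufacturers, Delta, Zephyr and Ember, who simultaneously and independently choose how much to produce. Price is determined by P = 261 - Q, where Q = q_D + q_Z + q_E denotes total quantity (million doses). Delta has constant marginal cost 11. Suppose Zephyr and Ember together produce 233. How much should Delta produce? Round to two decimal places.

With rivals' combined output fixed at 233, Delta's profit is π_D = (261 - 233 - q_D)q_D - (11q_D) = (28 - q_D)q_D - (11q_D).
∂π_D/∂q_D = 17 - 2q_D = 0, so q_D = 17/2.

8.50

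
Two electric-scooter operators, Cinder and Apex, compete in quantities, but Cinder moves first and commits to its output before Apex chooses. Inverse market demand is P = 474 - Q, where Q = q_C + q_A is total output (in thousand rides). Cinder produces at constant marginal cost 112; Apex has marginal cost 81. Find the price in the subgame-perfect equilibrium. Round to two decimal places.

194.75

Solve by backward induction. Given q_C, the follower Apex maximises π_A = (474 - q_C - q_A)q_A - 81q_A.
Setting the follower's marginal profit to zero, 393 - q_C - 2q_A = 0, i.e. q_A = (393 - q_C)/2.
The leader anticipates this reaction. Substituting into P = 474 - Q gives P = 555/2 - (1/2)q_C, so π_C = (555/2 - (1/2)q_C)q_C - 112q_C.
Leader FOC: 331/2 - q_C = 0, so q_C = 331/2.
Then q_A = (393 - 331/2)/2 = 455/4.
Total output Q = 1117/4, so price P = 474 - 1117/4 = 779/4.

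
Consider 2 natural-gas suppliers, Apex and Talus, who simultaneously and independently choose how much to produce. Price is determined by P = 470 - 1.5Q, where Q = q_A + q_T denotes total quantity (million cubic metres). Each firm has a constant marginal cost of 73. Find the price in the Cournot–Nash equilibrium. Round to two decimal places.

205.33

Each firm earns π_i = (470 - 1.5Q)q_i - 73q_i.
Setting ∂π_i/∂q_i = 0 with rivals' quantities fixed: 397 - 3q_i - (3/2)q_j = 0.
By symmetry each firm produces the same amount; substituting q_j = q_i yields q_i = 397/(9/2) = 794/9.
Total output Q = 1588/9, so price P = 470 - (3/2)·(1588/9) = 616/3.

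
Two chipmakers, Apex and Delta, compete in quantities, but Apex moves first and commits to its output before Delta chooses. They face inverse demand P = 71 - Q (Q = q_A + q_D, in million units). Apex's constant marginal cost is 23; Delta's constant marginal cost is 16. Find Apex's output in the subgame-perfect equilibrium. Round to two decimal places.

Solve by backward induction. Given q_A, the follower Delta maximises π_D = (71 - q_A - q_D)q_D - 16q_D.
Setting the follower's marginal profit to zero, 55 - q_A - 2q_D = 0, i.e. q_D = (55 - q_A)/2.
Apex substitutes q_D(q_A) into its own profit: π_A = q_A(71 - q_A - (55 - q_A)/2) - 23q_A = (87/2 - (1/2)q_A)q_A - 23q_A.
Maximising: ∂π_A/∂q_A = 41/2 - q_A = 0, giving q_A = 41/2.
Then q_D = (55 - 41/2)/2 = 69/4.

20.50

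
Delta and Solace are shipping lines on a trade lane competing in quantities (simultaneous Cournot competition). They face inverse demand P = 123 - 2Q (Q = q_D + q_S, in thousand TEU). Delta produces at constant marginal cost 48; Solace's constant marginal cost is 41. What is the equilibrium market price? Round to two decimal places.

70.67

Delta's profit: π_D = (123 - 2Q)q_D - (48q_D). Setting ∂π_D/∂q_D = 0: 75 - 4q_D - 2(q_S) = 0.
Solace's profit: π_S = (123 - 2Q)q_S - (41q_S). Setting ∂π_S/∂q_S = 0: 82 - 4q_S - 2(q_D) = 0.
Rearranging gives the reaction functions q_D = (75 - 2q_S)/4 and q_S = (82 - 2q_D)/4.
Substituting one into the other gives q_D = 34/3 and q_S = 89/6.
Total output Q = 157/6, so price P = 123 - 2·(157/6) = 212/3.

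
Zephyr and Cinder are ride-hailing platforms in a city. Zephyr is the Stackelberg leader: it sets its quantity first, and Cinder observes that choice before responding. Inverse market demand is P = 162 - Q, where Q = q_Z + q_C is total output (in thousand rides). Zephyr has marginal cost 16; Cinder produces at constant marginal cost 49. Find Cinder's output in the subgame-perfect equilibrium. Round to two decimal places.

11.75

Solve by backward induction. Given q_Z, the follower Cinder maximises π_C = (162 - q_Z - q_C)q_C - 49q_C.
Setting the follower's marginal profit to zero, 113 - q_Z - 2q_C = 0, i.e. q_C = (113 - q_Z)/2.
Zephyr substitutes q_C(q_Z) into its own profit: π_Z = q_Z(162 - q_Z - (113 - q_Z)/2) - 16q_Z = (211/2 - (1/2)q_Z)q_Z - 16q_Z.
Leader FOC: 179/2 - q_Z = 0, so q_Z = 179/2.
Then q_C = (113 - 179/2)/2 = 47/4.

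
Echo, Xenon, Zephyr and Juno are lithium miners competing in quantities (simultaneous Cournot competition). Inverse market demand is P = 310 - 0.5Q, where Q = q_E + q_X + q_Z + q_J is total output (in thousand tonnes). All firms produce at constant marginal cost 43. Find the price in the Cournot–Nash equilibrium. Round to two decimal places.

96.40

A representative firm's profit is π_i = q_i(310 - 0.5Q) - 43q_i.
First-order condition (treating rivals' output as given): 267 - q_i - (1/2)·Σ_{j≠i} q_j = 0.
By symmetry each firm produces the same amount; substituting Σ_{j≠i} q_j = 3q_i yields q_i = 267/(5/2) = 534/5.
Total output Q = 427.2000, so price P = 310 - (1/2)·427.2000 = 482/5.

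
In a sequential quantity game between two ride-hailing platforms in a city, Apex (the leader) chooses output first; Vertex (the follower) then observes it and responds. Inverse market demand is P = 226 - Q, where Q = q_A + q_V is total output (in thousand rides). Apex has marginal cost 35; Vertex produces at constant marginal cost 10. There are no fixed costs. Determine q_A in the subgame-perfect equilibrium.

83

The follower Vertex best-responds to any q_A: π_V = (226 - Q)q_V - 10q_V.
Setting the follower's marginal profit to zero, 216 - q_A - 2q_V = 0, i.e. q_V = (216 - q_A)/2.
Apex substitutes q_V(q_A) into its own profit: π_A = q_A(226 - q_A - (216 - q_A)/2) - 35q_A = (118 - (1/2)q_A)q_A - 35q_A.
The leader's first-order condition 83 - q_A = 0 yields q_A = 83.
Then q_V = (216 - 83)/2 = 133/2.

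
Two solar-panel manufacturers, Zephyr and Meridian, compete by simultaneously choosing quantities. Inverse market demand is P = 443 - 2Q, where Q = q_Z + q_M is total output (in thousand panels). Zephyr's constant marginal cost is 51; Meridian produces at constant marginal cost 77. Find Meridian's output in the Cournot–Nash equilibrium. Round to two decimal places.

56.67

Zephyr's profit: π_Z = (443 - 2Q)q_Z - (51q_Z). Setting ∂π_Z/∂q_Z = 0: 392 - 4q_Z - 2(q_M) = 0.
Meridian's first-order condition: 366 - 4q_M - 2(q_Z) = 0.
Best responses: q_Z = (392 - 2q_M)/4, q_M = (366 - 2q_Z)/4.
Substituting one into the other gives q_Z = 209/3 and q_M = 170/3.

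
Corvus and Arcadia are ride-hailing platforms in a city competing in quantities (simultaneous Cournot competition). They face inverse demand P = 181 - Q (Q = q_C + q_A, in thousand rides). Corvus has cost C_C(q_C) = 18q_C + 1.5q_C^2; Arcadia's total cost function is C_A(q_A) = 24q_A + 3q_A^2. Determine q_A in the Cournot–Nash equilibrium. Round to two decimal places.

Corvus's profit: π_C = (181 - Q)q_C - (18q_C + (3/2)q_C²). Setting ∂π_C/∂q_C = 0: 163 - 5q_C - (q_A) = 0.
Arcadia's first-order condition: 157 - 8q_A - (q_C) = 0.
So q_C = (163 - q_A)/5 and q_A = (157 - q_C)/8.
Substituting one into the other gives q_C = 1147/39 and q_A = 622/39.

15.95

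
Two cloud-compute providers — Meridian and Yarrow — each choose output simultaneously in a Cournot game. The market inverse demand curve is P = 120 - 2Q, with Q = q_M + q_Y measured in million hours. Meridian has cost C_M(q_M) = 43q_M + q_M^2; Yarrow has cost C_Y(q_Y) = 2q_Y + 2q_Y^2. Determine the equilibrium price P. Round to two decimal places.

77.55

Meridian's profit: π_M = (120 - 2Q)q_M - (43q_M + q_M²). Setting ∂π_M/∂q_M = 0: 77 - 6q_M - 2(q_Y) = 0.
Yarrow's first-order condition: 118 - 8q_Y - 2(q_M) = 0.
So q_M = (77 - 2q_Y)/6 and q_Y = (118 - 2q_M)/8.
Substituting one into the other gives q_M = 95/11 and q_Y = 277/22.
Total output Q = 467/22, so price P = 120 - 2·(467/22) = 853/11.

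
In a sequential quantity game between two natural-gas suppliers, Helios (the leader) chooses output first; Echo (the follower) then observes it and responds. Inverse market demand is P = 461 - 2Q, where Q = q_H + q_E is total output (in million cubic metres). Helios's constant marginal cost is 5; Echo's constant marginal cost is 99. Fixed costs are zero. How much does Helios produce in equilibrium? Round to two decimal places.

The follower Echo best-responds to any q_H: π_E = (461 - 2Q)q_E - 99q_E.
∂π_E/∂q_E = 362 - 2q_H - 4q_E = 0 gives the reaction function q_E = (362 - 2q_H)/4.
Helios substitutes q_E(q_H) into its own profit: π_H = q_H(461 - 2q_H - (362 - 2q_H)/2) - 5q_H = (280 - q_H)q_H - 5q_H.
The leader's first-order condition 275 - 2q_H = 0 yields q_H = 275/2.
Then q_E = (362 - 2·(275/2))/4 = 87/4.

137.50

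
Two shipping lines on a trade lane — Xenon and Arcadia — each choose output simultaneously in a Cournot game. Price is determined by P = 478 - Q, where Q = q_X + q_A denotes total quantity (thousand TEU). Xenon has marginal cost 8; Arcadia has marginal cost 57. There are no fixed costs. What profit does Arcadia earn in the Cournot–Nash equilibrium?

Xenon's profit: π_X = (478 - Q)q_X - (8q_X). Setting ∂π_X/∂q_X = 0: 470 - 2q_X - (q_A) = 0.
Arcadia's first-order condition: 421 - 2q_A - (q_X) = 0.
Best responses: q_X = (470 - q_A)/2, q_A = (421 - q_X)/2.
Substituting one into the other gives q_X = 173 and q_A = 124.
Price P = 478 - 297 = 181.
Arcadia's profit: (181 - 57)·124 = 15376.

15376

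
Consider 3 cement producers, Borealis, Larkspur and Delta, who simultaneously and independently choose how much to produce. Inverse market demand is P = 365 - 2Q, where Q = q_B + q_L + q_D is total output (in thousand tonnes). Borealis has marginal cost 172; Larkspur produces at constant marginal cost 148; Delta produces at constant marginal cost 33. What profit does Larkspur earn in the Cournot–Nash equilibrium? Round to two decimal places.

Borealis's profit: π_B = (365 - 2Q)q_B - (172q_B). Setting ∂π_B/∂q_B = 0: 193 - 4q_B - 2(q_L + q_D) = 0.
Larkspur's profit: π_L = (365 - 2Q)q_L - (148q_L). Setting ∂π_L/∂q_L = 0: 217 - 4q_L - 2(q_B + q_D) = 0.
Delta's profit: π_D = (365 - 2Q)q_D - (33q_D). Setting ∂π_D/∂q_D = 0: 332 - 4q_D - 2(q_B + q_L) = 0.
Summing all 3 equations gives 742 − 8Q = 0, hence Q = 371/4.
Back-substituting: q_B = (193 − 371/2)/2 = 15/4, q_L = (217 − 371/2)/2 = 63/4, q_D = (332 − 371/2)/2 = 293/4.
Price P = 365 - 2·(371/4) = 359/2.
Larkspur's profit: (359/2 - 148)·(63/4) = 496.1250.

496.13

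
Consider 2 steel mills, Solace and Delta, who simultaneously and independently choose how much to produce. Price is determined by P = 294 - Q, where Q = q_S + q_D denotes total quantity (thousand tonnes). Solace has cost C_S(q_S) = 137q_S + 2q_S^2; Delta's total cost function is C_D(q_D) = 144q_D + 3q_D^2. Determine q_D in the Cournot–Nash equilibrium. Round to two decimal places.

Solace's profit: π_S = (294 - Q)q_S - (137q_S + 2q_S²). Setting ∂π_S/∂q_S = 0: 157 - 6q_S - (q_D) = 0.
Delta's first-order condition: 150 - 8q_D - (q_S) = 0.
So q_S = (157 - q_D)/6 and q_D = (150 - q_S)/8.
Solving the pair: q_S = 1106/47, q_D = 743/47.

15.81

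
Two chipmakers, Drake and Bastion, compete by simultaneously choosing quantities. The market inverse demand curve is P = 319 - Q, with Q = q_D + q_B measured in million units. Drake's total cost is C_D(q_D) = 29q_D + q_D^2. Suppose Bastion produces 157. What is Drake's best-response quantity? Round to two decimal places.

With the rival's output fixed at 157, Drake's profit is π_D = (319 - 157 - q_D)q_D - (29q_D + q_D²) = (162 - q_D)q_D - (29q_D + q_D²).
∂π_D/∂q_D = 133 - 4q_D = 0, so q_D = 133/4.

33.25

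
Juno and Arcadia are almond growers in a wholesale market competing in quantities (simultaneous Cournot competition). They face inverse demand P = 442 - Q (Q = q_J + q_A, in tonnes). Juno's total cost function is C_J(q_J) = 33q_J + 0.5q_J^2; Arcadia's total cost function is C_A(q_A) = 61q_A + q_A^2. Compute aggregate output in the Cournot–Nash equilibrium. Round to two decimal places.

180.82

Juno's profit: π_J = (442 - Q)q_J - (33q_J + (1/2)q_J²). Setting ∂π_J/∂q_J = 0: 409 - 3q_J - (q_A) = 0.
Arcadia's profit: π_A = (442 - Q)q_A - (61q_A + q_A²). Setting ∂π_A/∂q_A = 0: 381 - 4q_A - (q_J) = 0.
Best responses: q_J = (409 - q_A)/3, q_A = (381 - q_J)/4.
Solving the pair: q_J = 1255/11, q_A = 734/11.
Total output Q = 1255/11 + 734/11 = 1989/11.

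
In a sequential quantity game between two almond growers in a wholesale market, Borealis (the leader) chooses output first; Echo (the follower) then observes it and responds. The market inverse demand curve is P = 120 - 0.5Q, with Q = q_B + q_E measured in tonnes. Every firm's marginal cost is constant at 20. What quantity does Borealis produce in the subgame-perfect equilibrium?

Solve by backward induction. Given q_B, the follower Echo maximises π_E = (120 - (1/2)q_B - (1/2)q_E)q_E - 20q_E.
∂π_E/∂q_E = 100 - (1/2)q_B - q_E = 0 gives the reaction function q_E = (100 - (1/2)q_B).
Borealis substitutes q_E(q_B) into its own profit: π_B = q_B(120 - (1/2)q_B - (100 - (1/2)q_B)/2) - 20q_B = (70 - (1/4)q_B)q_B - 20q_B.
Maximising: ∂π_B/∂q_B = 50 - (1/2)q_B = 0, giving q_B = 100.
Then q_E = (100 - (1/2)·100) = 50.

100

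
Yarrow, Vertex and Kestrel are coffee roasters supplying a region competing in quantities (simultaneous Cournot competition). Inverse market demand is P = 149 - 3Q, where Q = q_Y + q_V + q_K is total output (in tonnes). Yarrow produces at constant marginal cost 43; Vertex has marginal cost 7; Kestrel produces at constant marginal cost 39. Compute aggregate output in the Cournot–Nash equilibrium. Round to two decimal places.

Yarrow's profit: π_Y = (149 - 3Q)q_Y - (43q_Y). Setting ∂π_Y/∂q_Y = 0: 106 - 6q_Y - 3(q_V + q_K) = 0.
Vertex's first-order condition: 142 - 6q_V - 3(q_Y + q_K) = 0.
Kestrel's profit: π_K = (149 - 3Q)q_K - (39q_K). Setting ∂π_K/∂q_K = 0: 110 - 6q_K - 3(q_Y + q_V) = 0.
Adding the 3 conditions: 358 − 6Q − 6Q = 0, i.e. Q = 179/6.
Back-substituting: q_Y = (106 − 179/2)/3 = 11/2, q_V = (142 − 179/2)/3 = 35/2, q_K = (110 − 179/2)/3 = 41/6.
Total output Q = 11/2 + 35/2 + 41/6 = 179/6.

29.83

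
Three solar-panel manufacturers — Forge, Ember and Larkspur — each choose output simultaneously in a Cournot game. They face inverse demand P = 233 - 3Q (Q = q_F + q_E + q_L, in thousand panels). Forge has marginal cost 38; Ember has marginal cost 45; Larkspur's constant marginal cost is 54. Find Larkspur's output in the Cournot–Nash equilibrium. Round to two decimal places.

12.83

Forge's profit: π_F = (233 - 3Q)q_F - (38q_F). Setting ∂π_F/∂q_F = 0: 195 - 6q_F - 3(q_E + q_L) = 0.
Ember's first-order condition: 188 - 6q_E - 3(q_F + q_L) = 0.
Larkspur's profit: π_L = (233 - 3Q)q_L - (54q_L). Setting ∂π_L/∂q_L = 0: 179 - 6q_L - 3(q_F + q_E) = 0.
Summing all 3 equations gives 562 − 12Q = 0, hence Q = 281/6.
Back-substituting: q_F = (195 − 281/2)/3 = 109/6, q_E = (188 − 281/2)/3 = 95/6, q_L = (179 − 281/2)/3 = 77/6.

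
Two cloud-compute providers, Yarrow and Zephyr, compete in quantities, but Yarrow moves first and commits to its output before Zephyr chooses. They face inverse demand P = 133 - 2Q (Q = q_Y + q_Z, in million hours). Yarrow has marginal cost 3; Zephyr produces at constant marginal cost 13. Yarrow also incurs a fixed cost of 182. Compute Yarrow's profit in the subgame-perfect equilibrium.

The follower Zephyr best-responds to any q_Y: π_Z = (133 - 2Q)q_Z - 13q_Z.
∂π_Z/∂q_Z = 120 - 2q_Y - 4q_Z = 0 gives the reaction function q_Z = (120 - 2q_Y)/4.
The leader anticipates this reaction. Substituting into P = 133 - 2Q gives P = 73 - q_Y, so π_Y = (73 - q_Y)q_Y - 3q_Y.
Leader FOC: 70 - 2q_Y = 0, so q_Y = 35.
Then q_Z = (120 - 2·35)/4 = 25/2.
Price P = 133 - 2·(95/2) = 38.
Yarrow's profit: (38 - 3)·35 - 182 = 1043.

1043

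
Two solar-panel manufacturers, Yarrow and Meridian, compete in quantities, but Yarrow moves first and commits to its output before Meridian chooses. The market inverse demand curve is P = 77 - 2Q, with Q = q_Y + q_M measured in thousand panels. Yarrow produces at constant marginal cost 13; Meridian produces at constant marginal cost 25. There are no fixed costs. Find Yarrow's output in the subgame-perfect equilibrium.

Solve by backward induction. Given q_Y, the follower Meridian maximises π_M = (77 - 2q_Y - 2q_M)q_M - 25q_M.
Follower FOC: 52 - 2q_Y - 4q_M = 0, so q_M(q_Y) = (52 - 2q_Y)/4.
Yarrow substitutes q_M(q_Y) into its own profit: π_Y = q_Y(77 - 2q_Y - (52 - 2q_Y)/2) - 13q_Y = (51 - q_Y)q_Y - 13q_Y.
The leader's first-order condition 38 - 2q_Y = 0 yields q_Y = 19.
Then q_M = (52 - 2·19)/4 = 7/2.

19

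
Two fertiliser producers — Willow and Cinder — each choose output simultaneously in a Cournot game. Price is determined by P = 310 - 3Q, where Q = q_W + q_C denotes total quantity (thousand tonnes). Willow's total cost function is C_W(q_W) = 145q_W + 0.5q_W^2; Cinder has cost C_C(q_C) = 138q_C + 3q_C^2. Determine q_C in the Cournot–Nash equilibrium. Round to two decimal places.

9.45

Willow's profit: π_W = (310 - 3Q)q_W - (145q_W + (1/2)q_W²). Setting ∂π_W/∂q_W = 0: 165 - 7q_W - 3(q_C) = 0.
Cinder's profit: π_C = (310 - 3Q)q_C - (138q_C + 3q_C²). Setting ∂π_C/∂q_C = 0: 172 - 12q_C - 3(q_W) = 0.
So q_W = (165 - 3q_C)/7 and q_C = (172 - 3q_W)/12.
Substituting one into the other gives q_W = 488/25 and q_C = 709/75.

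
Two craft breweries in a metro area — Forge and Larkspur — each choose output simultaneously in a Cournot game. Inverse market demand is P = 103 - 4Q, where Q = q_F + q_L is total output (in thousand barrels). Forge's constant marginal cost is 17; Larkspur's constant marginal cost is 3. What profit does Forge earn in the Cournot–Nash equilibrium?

Forge's profit: π_F = (103 - 4Q)q_F - (17q_F). Setting ∂π_F/∂q_F = 0: 86 - 8q_F - 4(q_L) = 0.
Larkspur's first-order condition: 100 - 8q_L - 4(q_F) = 0.
Rearranging gives the reaction functions q_F = (86 - 4q_L)/8 and q_L = (100 - 4q_F)/8.
Solving the pair: q_F = 6, q_L = 19/2.
Price P = 103 - 4·(31/2) = 41.
Forge's profit: (41 - 17)·6 = 144.

144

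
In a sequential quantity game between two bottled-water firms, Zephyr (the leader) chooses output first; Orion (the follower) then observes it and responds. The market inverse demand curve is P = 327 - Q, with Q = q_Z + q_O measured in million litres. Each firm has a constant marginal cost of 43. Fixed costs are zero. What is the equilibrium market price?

114

The follower Orion best-responds to any q_Z: π_O = (327 - Q)q_O - 43q_O.
Follower FOC: 284 - q_Z - 2q_O = 0, so q_O(q_Z) = (284 - q_Z)/2.
Zephyr substitutes q_O(q_Z) into its own profit: π_Z = q_Z(327 - q_Z - (284 - q_Z)/2) - 43q_Z = (185 - (1/2)q_Z)q_Z - 43q_Z.
Leader FOC: 142 - q_Z = 0, so q_Z = 142.
Then q_O = (284 - 142)/2 = 71.
Total output Q = 213, so price P = 327 - 213 = 114.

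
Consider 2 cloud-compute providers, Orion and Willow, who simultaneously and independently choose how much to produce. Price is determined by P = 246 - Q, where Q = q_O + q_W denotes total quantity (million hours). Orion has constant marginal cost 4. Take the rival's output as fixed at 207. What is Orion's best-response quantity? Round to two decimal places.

With the rival's output fixed at 207, Orion's profit is π_O = (246 - 207 - q_O)q_O - (4q_O) = (39 - q_O)q_O - (4q_O).
∂π_O/∂q_O = 35 - 2q_O = 0, so q_O = 35/2.

17.50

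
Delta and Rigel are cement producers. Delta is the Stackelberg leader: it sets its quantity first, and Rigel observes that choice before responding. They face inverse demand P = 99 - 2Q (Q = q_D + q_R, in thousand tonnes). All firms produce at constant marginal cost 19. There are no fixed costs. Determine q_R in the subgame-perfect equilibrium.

Solve by backward induction. Given q_D, the follower Rigel maximises π_R = (99 - 2q_D - 2q_R)q_R - 19q_R.
Setting the follower's marginal profit to zero, 80 - 2q_D - 4q_R = 0, i.e. q_R = (80 - 2q_D)/4.
Delta substitutes q_R(q_D) into its own profit: π_D = q_D(99 - 2q_D - (80 - 2q_D)/2) - 19q_D = (59 - q_D)q_D - 19q_D.
Leader FOC: 40 - 2q_D = 0, so q_D = 20.
Then q_R = (80 - 2·20)/4 = 10.

10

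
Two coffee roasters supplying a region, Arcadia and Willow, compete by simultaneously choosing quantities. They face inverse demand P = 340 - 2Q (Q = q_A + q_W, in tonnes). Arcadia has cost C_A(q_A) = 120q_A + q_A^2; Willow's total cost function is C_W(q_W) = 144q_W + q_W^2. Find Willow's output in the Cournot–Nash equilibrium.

23

Arcadia's profit: π_A = (340 - 2Q)q_A - (120q_A + q_A²). Setting ∂π_A/∂q_A = 0: 220 - 6q_A - 2(q_W) = 0.
Willow's first-order condition: 196 - 6q_W - 2(q_A) = 0.
Rearranging gives the reaction functions q_A = (220 - 2q_W)/6 and q_W = (196 - 2q_A)/6.
Substituting one into the other gives q_A = 29 and q_W = 23.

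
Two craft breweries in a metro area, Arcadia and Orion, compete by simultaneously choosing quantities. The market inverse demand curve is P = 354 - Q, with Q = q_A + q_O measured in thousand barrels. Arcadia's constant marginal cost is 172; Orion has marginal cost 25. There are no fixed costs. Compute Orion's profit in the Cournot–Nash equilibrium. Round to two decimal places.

25175.11

Arcadia's profit: π_A = (354 - Q)q_A - (172q_A). Setting ∂π_A/∂q_A = 0: 182 - 2q_A - (q_O) = 0.
Orion's first-order condition: 329 - 2q_O - (q_A) = 0.
Best responses: q_A = (182 - q_O)/2, q_O = (329 - q_A)/2.
Substituting one into the other gives q_A = 35/3 and q_O = 476/3.
Price P = 354 - 511/3 = 551/3.
Orion's profit: (551/3 - 25)·(476/3) = 25175.1111.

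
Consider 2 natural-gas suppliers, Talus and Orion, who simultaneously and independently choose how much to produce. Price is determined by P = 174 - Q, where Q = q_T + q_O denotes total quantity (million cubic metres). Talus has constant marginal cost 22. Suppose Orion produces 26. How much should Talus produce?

63

With the rival's output fixed at 26, Talus's profit is π_T = (174 - 26 - q_T)q_T - (22q_T) = (148 - q_T)q_T - (22q_T).
∂π_T/∂q_T = 126 - 2q_T = 0, so q_T = 63.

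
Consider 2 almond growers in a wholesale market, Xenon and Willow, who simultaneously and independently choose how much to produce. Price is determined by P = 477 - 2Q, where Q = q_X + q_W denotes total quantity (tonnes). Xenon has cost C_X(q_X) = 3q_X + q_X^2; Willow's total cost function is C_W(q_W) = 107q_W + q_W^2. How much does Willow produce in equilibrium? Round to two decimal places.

Xenon's profit: π_X = (477 - 2Q)q_X - (3q_X + q_X²). Setting ∂π_X/∂q_X = 0: 474 - 6q_X - 2(q_W) = 0.
Willow's first-order condition: 370 - 6q_W - 2(q_X) = 0.
Rearranging gives the reaction functions q_X = (474 - 2q_W)/6 and q_W = (370 - 2q_X)/6.
Solving the pair: q_X = 263/4, q_W = 159/4.

39.75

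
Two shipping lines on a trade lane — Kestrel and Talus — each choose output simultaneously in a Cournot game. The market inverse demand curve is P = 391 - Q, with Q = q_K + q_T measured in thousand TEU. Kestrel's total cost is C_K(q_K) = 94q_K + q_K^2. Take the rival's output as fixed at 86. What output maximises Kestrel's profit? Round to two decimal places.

52.75

With the rival's output fixed at 86, Kestrel's profit is π_K = (391 - 86 - q_K)q_K - (94q_K + q_K²) = (305 - q_K)q_K - (94q_K + q_K²).
∂π_K/∂q_K = 211 - 4q_K = 0, so q_K = 211/4.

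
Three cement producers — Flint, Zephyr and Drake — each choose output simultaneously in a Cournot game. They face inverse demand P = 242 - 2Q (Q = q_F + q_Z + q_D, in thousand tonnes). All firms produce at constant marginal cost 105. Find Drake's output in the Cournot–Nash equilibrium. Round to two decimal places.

17.13

A representative firm's profit is π_i = q_i(242 - 2Q) - 105q_i.
Setting ∂π_i/∂q_i = 0 with rivals' quantities fixed: 137 - 4q_i - 2·Σ_{j≠i} q_j = 0.
By symmetry each firm produces the same amount; substituting Σ_{j≠i} q_j = 2q_i yields q_i = 137/8.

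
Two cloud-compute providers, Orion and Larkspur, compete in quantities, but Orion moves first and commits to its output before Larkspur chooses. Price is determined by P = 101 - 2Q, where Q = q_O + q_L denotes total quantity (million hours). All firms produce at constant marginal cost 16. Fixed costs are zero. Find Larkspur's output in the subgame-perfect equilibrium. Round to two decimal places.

Solve by backward induction. Given q_O, the follower Larkspur maximises π_L = (101 - 2q_O - 2q_L)q_L - 16q_L.
Setting the follower's marginal profit to zero, 85 - 2q_O - 4q_L = 0, i.e. q_L = (85 - 2q_O)/4.
The leader anticipates this reaction. Substituting into P = 101 - 2Q gives P = 117/2 - q_O, so π_O = (117/2 - q_O)q_O - 16q_O.
Leader FOC: 85/2 - 2q_O = 0, so q_O = 85/4.
Then q_L = (85 - 2·(85/4))/4 = 85/8.

10.63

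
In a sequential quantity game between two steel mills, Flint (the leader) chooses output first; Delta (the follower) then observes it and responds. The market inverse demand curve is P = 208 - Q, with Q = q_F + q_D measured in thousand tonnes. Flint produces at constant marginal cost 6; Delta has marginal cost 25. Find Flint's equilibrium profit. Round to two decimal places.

The follower Delta best-responds to any q_F: π_D = (208 - Q)q_D - 25q_D.
∂π_D/∂q_D = 183 - q_F - 2q_D = 0 gives the reaction function q_D = (183 - q_F)/2.
The leader anticipates this reaction. Substituting into P = 208 - Q gives P = 233/2 - (1/2)q_F, so π_F = (233/2 - (1/2)q_F)q_F - 6q_F.
Leader FOC: 221/2 - q_F = 0, so q_F = 221/2.
Then q_D = (183 - 221/2)/2 = 145/4.
Price P = 208 - 587/4 = 245/4.
Flint's profit: (245/4 - 6)·(221/2) = 6105.1250.

6105.13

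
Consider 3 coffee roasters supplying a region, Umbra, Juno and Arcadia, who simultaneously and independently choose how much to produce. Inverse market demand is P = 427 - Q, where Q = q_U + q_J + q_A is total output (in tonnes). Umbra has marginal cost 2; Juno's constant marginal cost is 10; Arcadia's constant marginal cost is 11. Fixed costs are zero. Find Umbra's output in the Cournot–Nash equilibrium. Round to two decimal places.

Umbra's profit: π_U = (427 - Q)q_U - (2q_U). Setting ∂π_U/∂q_U = 0: 425 - 2q_U - (q_J + q_A) = 0.
Juno's first-order condition: 417 - 2q_J - (q_U + q_A) = 0.
Arcadia's first-order condition: 416 - 2q_A - (q_U + q_J) = 0.
Adding the 3 conditions: 1258 − 2Q − 2Q = 0, i.e. Q = 629/2.
Back-substituting: q_U = (425 − 629/2) = 221/2, q_J = (417 − 629/2) = 205/2, q_A = (416 − 629/2) = 203/2.

110.50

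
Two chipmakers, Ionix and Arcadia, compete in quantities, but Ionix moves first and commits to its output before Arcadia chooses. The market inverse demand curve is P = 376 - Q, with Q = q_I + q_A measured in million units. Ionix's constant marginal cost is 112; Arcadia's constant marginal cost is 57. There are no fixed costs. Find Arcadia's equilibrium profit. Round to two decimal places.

11502.56

The follower Arcadia best-responds to any q_I: π_A = (376 - Q)q_A - 57q_A.
Follower FOC: 319 - q_I - 2q_A = 0, so q_A(q_I) = (319 - q_I)/2.
The leader anticipates this reaction. Substituting into P = 376 - Q gives P = 433/2 - (1/2)q_I, so π_I = (433/2 - (1/2)q_I)q_I - 112q_I.
Maximising: ∂π_I/∂q_I = 209/2 - q_I = 0, giving q_I = 209/2.
Then q_A = (319 - 209/2)/2 = 429/4.
Price P = 376 - 847/4 = 657/4.
Arcadia's profit: (657/4 - 57)·(429/4) = 11502.5625.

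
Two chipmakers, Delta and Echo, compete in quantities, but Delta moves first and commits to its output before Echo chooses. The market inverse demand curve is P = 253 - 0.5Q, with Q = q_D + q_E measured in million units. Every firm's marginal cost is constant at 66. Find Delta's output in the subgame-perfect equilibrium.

187

The follower Echo best-responds to any q_D: π_E = (253 - 0.5Q)q_E - 66q_E.
Setting the follower's marginal profit to zero, 187 - (1/2)q_D - q_E = 0, i.e. q_E = (187 - (1/2)q_D).
The leader anticipates this reaction. Substituting into P = 253 - 0.5Q gives P = 319/2 - (1/4)q_D, so π_D = (319/2 - (1/4)q_D)q_D - 66q_D.
Leader FOC: 187/2 - (1/2)q_D = 0, so q_D = 187.
Then q_E = (187 - (1/2)·187) = 187/2.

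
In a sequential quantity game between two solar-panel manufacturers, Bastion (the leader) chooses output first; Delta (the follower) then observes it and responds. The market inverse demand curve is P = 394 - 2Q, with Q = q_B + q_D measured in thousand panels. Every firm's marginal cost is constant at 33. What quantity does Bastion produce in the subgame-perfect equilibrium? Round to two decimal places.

90.25

The follower Delta best-responds to any q_B: π_D = (394 - 2Q)q_D - 33q_D.
Follower FOC: 361 - 2q_B - 4q_D = 0, so q_D(q_B) = (361 - 2q_B)/4.
Bastion substitutes q_D(q_B) into its own profit: π_B = q_B(394 - 2q_B - (361 - 2q_B)/2) - 33q_B = (427/2 - q_B)q_B - 33q_B.
Maximising: ∂π_B/∂q_B = 361/2 - 2q_B = 0, giving q_B = 361/4.
Then q_D = (361 - 2·(361/4))/4 = 361/8.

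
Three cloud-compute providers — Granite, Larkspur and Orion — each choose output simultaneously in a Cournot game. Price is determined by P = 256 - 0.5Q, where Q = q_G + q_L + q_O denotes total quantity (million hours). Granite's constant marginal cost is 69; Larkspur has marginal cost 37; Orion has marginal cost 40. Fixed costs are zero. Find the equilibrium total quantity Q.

311

Granite's profit: π_G = (256 - 0.5Q)q_G - (69q_G). Setting ∂π_G/∂q_G = 0: 187 - q_G - (1/2)(q_L + q_O) = 0.
Larkspur's profit: π_L = (256 - 0.5Q)q_L - (37q_L). Setting ∂π_L/∂q_L = 0: 219 - q_L - (1/2)(q_G + q_O) = 0.
Orion's first-order condition: 216 - q_O - (1/2)(q_G + q_L) = 0.
Summing all 3 equations gives 622 − 2Q = 0, hence Q = 311.
Back-substituting: q_G = (187 − 311/2)/(1/2) = 63, q_L = (219 − 311/2)/(1/2) = 127, q_O = (216 − 311/2)/(1/2) = 121.
Total output Q = 63 + 127 + 121 = 311.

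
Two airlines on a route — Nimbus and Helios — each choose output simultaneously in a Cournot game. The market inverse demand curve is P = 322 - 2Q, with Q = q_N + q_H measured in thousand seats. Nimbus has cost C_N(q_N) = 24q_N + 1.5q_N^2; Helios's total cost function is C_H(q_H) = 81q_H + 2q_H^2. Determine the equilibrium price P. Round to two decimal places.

Nimbus's profit: π_N = (322 - 2Q)q_N - (24q_N + (3/2)q_N²). Setting ∂π_N/∂q_N = 0: 298 - 7q_N - 2(q_H) = 0.
Helios's profit: π_H = (322 - 2Q)q_H - (81q_H + 2q_H²). Setting ∂π_H/∂q_H = 0: 241 - 8q_H - 2(q_N) = 0.
So q_N = (298 - 2q_H)/7 and q_H = (241 - 2q_N)/8.
Solving the pair: q_N = 951/26, q_H = 1091/52.
Total output Q = 57.5577, so price P = 322 - 2·57.5577 = 206.8846.

206.88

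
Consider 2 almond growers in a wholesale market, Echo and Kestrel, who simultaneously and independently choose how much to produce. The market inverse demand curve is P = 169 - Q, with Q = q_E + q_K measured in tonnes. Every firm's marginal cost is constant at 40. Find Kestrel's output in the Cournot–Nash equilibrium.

A representative firm's profit is π_i = q_i(169 - Q) - 40q_i.
First-order condition (treating rivals' output as given): 129 - 2q_i - q_j = 0.
With identical firms every q_j equals q_i, so q_j = q_i and 129 = 3q_i, giving q_i = 43.

43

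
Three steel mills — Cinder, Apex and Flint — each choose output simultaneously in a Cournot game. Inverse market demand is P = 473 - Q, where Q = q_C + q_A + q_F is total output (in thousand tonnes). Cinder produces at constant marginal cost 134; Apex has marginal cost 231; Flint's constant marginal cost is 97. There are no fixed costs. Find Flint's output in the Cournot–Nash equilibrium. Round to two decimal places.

Cinder's profit: π_C = (473 - Q)q_C - (134q_C). Setting ∂π_C/∂q_C = 0: 339 - 2q_C - (q_A + q_F) = 0.
Apex's first-order condition: 242 - 2q_A - (q_C + q_F) = 0.
Flint's profit: π_F = (473 - Q)q_F - (97q_F). Setting ∂π_F/∂q_F = 0: 376 - 2q_F - (q_C + q_A) = 0.
Adding the 3 first-order conditions: 957 − 4Q = 0, so Q = 957/4.
Back-substituting: q_C = (339 − 957/4) = 399/4, q_A = (242 − 957/4) = 11/4, q_F = (376 − 957/4) = 547/4.

136.75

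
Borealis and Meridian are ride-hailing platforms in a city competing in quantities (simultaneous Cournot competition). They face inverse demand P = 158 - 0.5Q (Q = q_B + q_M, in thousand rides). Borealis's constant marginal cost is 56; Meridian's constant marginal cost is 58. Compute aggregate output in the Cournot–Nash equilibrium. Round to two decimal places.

Borealis's profit: π_B = (158 - 0.5Q)q_B - (56q_B). Setting ∂π_B/∂q_B = 0: 102 - q_B - (1/2)(q_M) = 0.
Meridian's first-order condition: 100 - q_M - (1/2)(q_B) = 0.
So q_B = (102 - (1/2)q_M) and q_M = (100 - (1/2)q_B).
Substituting one into the other gives q_B = 208/3 and q_M = 196/3.
Total output Q = 208/3 + 196/3 = 404/3.

134.67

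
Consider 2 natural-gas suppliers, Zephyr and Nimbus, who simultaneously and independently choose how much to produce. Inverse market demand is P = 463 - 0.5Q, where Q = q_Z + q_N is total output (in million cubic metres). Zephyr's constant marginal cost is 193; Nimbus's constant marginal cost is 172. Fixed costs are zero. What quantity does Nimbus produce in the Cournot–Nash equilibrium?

Zephyr's profit: π_Z = (463 - 0.5Q)q_Z - (193q_Z). Setting ∂π_Z/∂q_Z = 0: 270 - q_Z - (1/2)(q_N) = 0.
Nimbus's first-order condition: 291 - q_N - (1/2)(q_Z) = 0.
Best responses: q_Z = (270 - (1/2)q_N), q_N = (291 - (1/2)q_Z).
Solving the pair: q_Z = 166, q_N = 208.

208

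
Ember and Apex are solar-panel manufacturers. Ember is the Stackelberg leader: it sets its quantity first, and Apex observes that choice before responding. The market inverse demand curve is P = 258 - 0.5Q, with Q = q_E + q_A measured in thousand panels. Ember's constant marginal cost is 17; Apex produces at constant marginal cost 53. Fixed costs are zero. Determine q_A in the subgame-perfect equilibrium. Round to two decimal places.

The follower Apex best-responds to any q_E: π_A = (258 - 0.5Q)q_A - 53q_A.
Follower FOC: 205 - (1/2)q_E - q_A = 0, so q_A(q_E) = (205 - (1/2)q_E).
Ember substitutes q_A(q_E) into its own profit: π_E = q_E(258 - (1/2)q_E - (205 - (1/2)q_E)/2) - 17q_E = (311/2 - (1/4)q_E)q_E - 17q_E.
The leader's first-order condition 277/2 - (1/2)q_E = 0 yields q_E = 277.
Then q_A = (205 - (1/2)·277) = 133/2.

66.50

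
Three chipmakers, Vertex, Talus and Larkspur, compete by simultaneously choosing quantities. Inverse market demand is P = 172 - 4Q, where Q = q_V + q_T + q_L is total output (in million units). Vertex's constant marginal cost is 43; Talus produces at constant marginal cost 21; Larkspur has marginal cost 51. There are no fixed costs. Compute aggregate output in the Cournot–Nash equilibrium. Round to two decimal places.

Vertex's profit: π_V = (172 - 4Q)q_V - (43q_V). Setting ∂π_V/∂q_V = 0: 129 - 8q_V - 4(q_T + q_L) = 0.
Talus's first-order condition: 151 - 8q_T - 4(q_V + q_L) = 0.
Larkspur's profit: π_L = (172 - 4Q)q_L - (51q_L). Setting ∂π_L/∂q_L = 0: 121 - 8q_L - 4(q_V + q_T) = 0.
Adding the 3 first-order conditions: 401 − 16Q = 0, so Q = 401/16.
Back-substituting: q_V = (129 − 401/4)/4 = 115/16, q_T = (151 − 401/4)/4 = 203/16, q_L = (121 − 401/4)/4 = 83/16.
Total output Q = 115/16 + 203/16 + 83/16 = 401/16.

25.06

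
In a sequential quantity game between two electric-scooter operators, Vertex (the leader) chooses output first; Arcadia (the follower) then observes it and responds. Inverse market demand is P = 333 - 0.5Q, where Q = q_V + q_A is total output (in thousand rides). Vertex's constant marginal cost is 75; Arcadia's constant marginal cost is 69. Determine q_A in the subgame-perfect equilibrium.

138

Solve by backward induction. Given q_V, the follower Arcadia maximises π_A = (333 - (1/2)q_V - (1/2)q_A)q_A - 69q_A.
Setting the follower's marginal profit to zero, 264 - (1/2)q_V - q_A = 0, i.e. q_A = (264 - (1/2)q_V).
Vertex substitutes q_A(q_V) into its own profit: π_V = q_V(333 - (1/2)q_V - (264 - (1/2)q_V)/2) - 75q_V = (201 - (1/4)q_V)q_V - 75q_V.
The leader's first-order condition 126 - (1/2)q_V = 0 yields q_V = 252.
Then q_A = (264 - (1/2)·252) = 138.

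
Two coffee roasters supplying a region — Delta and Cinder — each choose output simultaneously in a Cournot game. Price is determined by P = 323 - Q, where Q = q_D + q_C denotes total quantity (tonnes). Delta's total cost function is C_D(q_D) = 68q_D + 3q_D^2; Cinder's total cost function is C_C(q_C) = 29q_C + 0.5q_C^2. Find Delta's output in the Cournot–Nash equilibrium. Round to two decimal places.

20.48

Delta's profit: π_D = (323 - Q)q_D - (68q_D + 3q_D²). Setting ∂π_D/∂q_D = 0: 255 - 8q_D - (q_C) = 0.
Cinder's first-order condition: 294 - 3q_C - (q_D) = 0.
Rearranging gives the reaction functions q_D = (255 - q_C)/8 and q_C = (294 - q_D)/3.
Substituting one into the other gives q_D = 471/23 and q_C = 91.1739.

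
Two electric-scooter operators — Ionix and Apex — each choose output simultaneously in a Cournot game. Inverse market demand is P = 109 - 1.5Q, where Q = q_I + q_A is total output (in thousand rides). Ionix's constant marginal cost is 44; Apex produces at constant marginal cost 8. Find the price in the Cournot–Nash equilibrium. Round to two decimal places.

Ionix's profit: π_I = (109 - 1.5Q)q_I - (44q_I). Setting ∂π_I/∂q_I = 0: 65 - 3q_I - (3/2)(q_A) = 0.
Apex's first-order condition: 101 - 3q_A - (3/2)(q_I) = 0.
So q_I = (65 - (3/2)q_A)/3 and q_A = (101 - (3/2)q_I)/3.
Solving the pair: q_I = 58/9, q_A = 274/9.
Total output Q = 332/9, so price P = 109 - (3/2)·(332/9) = 161/3.

53.67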